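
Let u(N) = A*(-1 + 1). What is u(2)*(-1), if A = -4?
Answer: 0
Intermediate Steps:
u(N) = 0 (u(N) = -4*(-1 + 1) = -4*0 = 0)
u(2)*(-1) = 0*(-1) = 0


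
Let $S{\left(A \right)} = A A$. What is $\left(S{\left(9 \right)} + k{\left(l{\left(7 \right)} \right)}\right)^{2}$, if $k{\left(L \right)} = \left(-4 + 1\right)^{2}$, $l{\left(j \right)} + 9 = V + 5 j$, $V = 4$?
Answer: $8100$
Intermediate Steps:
$l{\left(j \right)} = -5 + 5 j$ ($l{\left(j \right)} = -9 + \left(4 + 5 j\right) = -5 + 5 j$)
$k{\left(L \right)} = 9$ ($k{\left(L \right)} = \left(-3\right)^{2} = 9$)
$S{\left(A \right)} = A^{2}$
$\left(S{\left(9 \right)} + k{\left(l{\left(7 \right)} \right)}\right)^{2} = \left(9^{2} + 9\right)^{2} = \left(81 + 9\right)^{2} = 90^{2} = 8100$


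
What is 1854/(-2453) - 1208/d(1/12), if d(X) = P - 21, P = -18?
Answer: 2890918/95667 ≈ 30.219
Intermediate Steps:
d(X) = -39 (d(X) = -18 - 21 = -39)
1854/(-2453) - 1208/d(1/12) = 1854/(-2453) - 1208/(-39) = 1854*(-1/2453) - 1208*(-1/39) = -1854/2453 + 1208/39 = 2890918/95667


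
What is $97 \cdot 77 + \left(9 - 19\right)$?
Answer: $7459$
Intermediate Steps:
$97 \cdot 77 + \left(9 - 19\right) = 7469 - 10 = 7459$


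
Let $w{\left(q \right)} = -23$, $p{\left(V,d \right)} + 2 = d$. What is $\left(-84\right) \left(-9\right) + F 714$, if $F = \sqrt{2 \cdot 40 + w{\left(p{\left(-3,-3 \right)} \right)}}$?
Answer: $756 + 714 \sqrt{57} \approx 6146.6$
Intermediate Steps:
$p{\left(V,d \right)} = -2 + d$
$F = \sqrt{57}$ ($F = \sqrt{2 \cdot 40 - 23} = \sqrt{80 - 23} = \sqrt{57} \approx 7.5498$)
$\left(-84\right) \left(-9\right) + F 714 = \left(-84\right) \left(-9\right) + \sqrt{57} \cdot 714 = 756 + 714 \sqrt{57}$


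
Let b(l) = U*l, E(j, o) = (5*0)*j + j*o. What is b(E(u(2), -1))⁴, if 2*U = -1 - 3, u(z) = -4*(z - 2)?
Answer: 0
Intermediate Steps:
u(z) = 8 - 4*z (u(z) = -4*(-2 + z) = 8 - 4*z)
U = -2 (U = (-1 - 3)/2 = (½)*(-4) = -2)
E(j, o) = j*o (E(j, o) = 0*j + j*o = 0 + j*o = j*o)
b(l) = -2*l
b(E(u(2), -1))⁴ = (-2*(8 - 4*2)*(-1))⁴ = (-2*(8 - 8)*(-1))⁴ = (-0*(-1))⁴ = (-2*0)⁴ = 0⁴ = 0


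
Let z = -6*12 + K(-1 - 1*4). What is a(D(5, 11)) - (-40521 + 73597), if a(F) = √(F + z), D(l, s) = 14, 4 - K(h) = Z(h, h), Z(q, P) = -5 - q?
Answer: -33076 + 3*I*√6 ≈ -33076.0 + 7.3485*I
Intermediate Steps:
K(h) = 9 + h (K(h) = 4 - (-5 - h) = 4 + (5 + h) = 9 + h)
z = -68 (z = -6*12 + (9 + (-1 - 1*4)) = -72 + (9 + (-1 - 4)) = -72 + (9 - 5) = -72 + 4 = -68)
a(F) = √(-68 + F) (a(F) = √(F - 68) = √(-68 + F))
a(D(5, 11)) - (-40521 + 73597) = √(-68 + 14) - (-40521 + 73597) = √(-54) - 1*33076 = 3*I*√6 - 33076 = -33076 + 3*I*√6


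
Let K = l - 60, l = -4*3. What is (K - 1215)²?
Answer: 1656369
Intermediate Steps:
l = -12
K = -72 (K = -12 - 60 = -72)
(K - 1215)² = (-72 - 1215)² = (-1287)² = 1656369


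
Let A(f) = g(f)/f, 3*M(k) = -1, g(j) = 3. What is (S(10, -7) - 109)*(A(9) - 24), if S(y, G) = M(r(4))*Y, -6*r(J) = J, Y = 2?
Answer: 23359/9 ≈ 2595.4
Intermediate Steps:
r(J) = -J/6
M(k) = -1/3 (M(k) = (1/3)*(-1) = -1/3)
S(y, G) = -2/3 (S(y, G) = -1/3*2 = -2/3)
A(f) = 3/f
(S(10, -7) - 109)*(A(9) - 24) = (-2/3 - 109)*(3/9 - 24) = -329*(3*(1/9) - 24)/3 = -329*(1/3 - 24)/3 = -329/3*(-71/3) = 23359/9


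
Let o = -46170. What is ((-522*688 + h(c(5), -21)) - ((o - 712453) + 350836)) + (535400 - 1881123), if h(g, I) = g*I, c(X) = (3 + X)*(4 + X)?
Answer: -1298584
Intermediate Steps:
h(g, I) = I*g
((-522*688 + h(c(5), -21)) - ((o - 712453) + 350836)) + (535400 - 1881123) = ((-522*688 - 21*(12 + 5² + 7*5)) - ((-46170 - 712453) + 350836)) + (535400 - 1881123) = ((-359136 - 21*(12 + 25 + 35)) - (-758623 + 350836)) - 1345723 = ((-359136 - 21*72) - 1*(-407787)) - 1345723 = ((-359136 - 1512) + 407787) - 1345723 = (-360648 + 407787) - 1345723 = 47139 - 1345723 = -1298584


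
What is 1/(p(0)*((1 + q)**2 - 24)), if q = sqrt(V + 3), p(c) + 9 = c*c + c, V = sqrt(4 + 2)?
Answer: 1/(9*(24 - (1 + sqrt(3 + sqrt(6)))**2)) ≈ 0.0086255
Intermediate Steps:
V = sqrt(6) ≈ 2.4495
p(c) = -9 + c + c**2 (p(c) = -9 + (c*c + c) = -9 + (c**2 + c) = -9 + (c + c**2) = -9 + c + c**2)
q = sqrt(3 + sqrt(6)) (q = sqrt(sqrt(6) + 3) = sqrt(3 + sqrt(6)) ≈ 2.3344)
1/(p(0)*((1 + q)**2 - 24)) = 1/((-9 + 0 + 0**2)*((1 + sqrt(3 + sqrt(6)))**2 - 24)) = 1/((-9 + 0 + 0)*(-24 + (1 + sqrt(3 + sqrt(6)))**2)) = 1/(-9*(-24 + (1 + sqrt(3 + sqrt(6)))**2)) = 1/(216 - 9*(1 + sqrt(3 + sqrt(6)))**2)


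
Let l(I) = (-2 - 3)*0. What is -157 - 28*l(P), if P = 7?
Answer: -157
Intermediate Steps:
l(I) = 0 (l(I) = -5*0 = 0)
-157 - 28*l(P) = -157 - 28*0 = -157 + 0 = -157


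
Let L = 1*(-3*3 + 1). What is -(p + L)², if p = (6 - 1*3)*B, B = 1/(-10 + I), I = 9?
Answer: -121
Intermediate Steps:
B = -1 (B = 1/(-10 + 9) = 1/(-1) = -1)
p = -3 (p = (6 - 1*3)*(-1) = (6 - 3)*(-1) = 3*(-1) = -3)
L = -8 (L = 1*(-9 + 1) = 1*(-8) = -8)
-(p + L)² = -(-3 - 8)² = -1*(-11)² = -1*121 = -121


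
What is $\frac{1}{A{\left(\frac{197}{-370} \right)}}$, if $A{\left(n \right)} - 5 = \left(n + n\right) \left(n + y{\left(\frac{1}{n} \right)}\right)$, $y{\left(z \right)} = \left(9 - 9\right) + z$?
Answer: $\frac{68450}{517959} \approx 0.13215$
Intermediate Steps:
$y{\left(z \right)} = z$ ($y{\left(z \right)} = 0 + z = z$)
$A{\left(n \right)} = 5 + 2 n \left(n + \frac{1}{n}\right)$ ($A{\left(n \right)} = 5 + \left(n + n\right) \left(n + \frac{1}{n}\right) = 5 + 2 n \left(n + \frac{1}{n}\right)$)
$\frac{1}{A{\left(\frac{197}{-370} \right)}} = \frac{1}{7 + 2 \left(\frac{197}{-370}\right)^{2}} = \frac{1}{7 + 2 \left(197 \left(- \frac{1}{370}\right)\right)^{2}} = \frac{1}{7 + 2 \left(- \frac{197}{370}\right)^{2}} = \frac{1}{7 + 2 \cdot \frac{38809}{136900}} = \frac{1}{7 + \frac{38809}{68450}} = \frac{1}{\frac{517959}{68450}} = \frac{68450}{517959}$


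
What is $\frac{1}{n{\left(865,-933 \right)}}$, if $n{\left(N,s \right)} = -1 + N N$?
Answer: $\frac{1}{748224} \approx 1.3365 \cdot 10^{-6}$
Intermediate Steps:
$n{\left(N,s \right)} = -1 + N^{2}$
$\frac{1}{n{\left(865,-933 \right)}} = \frac{1}{-1 + 865^{2}} = \frac{1}{-1 + 748225} = \frac{1}{748224}$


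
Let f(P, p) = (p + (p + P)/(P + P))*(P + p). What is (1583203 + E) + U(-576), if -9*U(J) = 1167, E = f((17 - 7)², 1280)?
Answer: 10076986/3 ≈ 3.3590e+6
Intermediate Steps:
f(P, p) = (P + p)*(p + (P + p)/(2*P)) (f(P, p) = (p + (P + p)/((2*P)))*(P + p) = (p + (P + p)*(1/(2*P)))*(P + p) = (p + (P + p)/(2*P))*(P + p) = (P + p)*(p + (P + p)/(2*P)))
E = 1775922 (E = 1280 + 1280² + (17 - 7)²/2 + (17 - 7)²*1280 + (½)*1280²/(17 - 7)² = 1280 + 1638400 + (½)*10² + 10²*1280 + (½)*1638400/10² = 1280 + 1638400 + (½)*100 + 100*1280 + (½)*1638400/100 = 1280 + 1638400 + 50 + 128000 + (½)*(1/100)*1638400 = 1280 + 1638400 + 50 + 128000 + 8192 = 1775922)
U(J) = -389/3 (U(J) = -⅑*1167 = -389/3)
(1583203 + E) + U(-576) = (1583203 + 1775922) - 389/3 = 3359125 - 389/3 = 10076986/3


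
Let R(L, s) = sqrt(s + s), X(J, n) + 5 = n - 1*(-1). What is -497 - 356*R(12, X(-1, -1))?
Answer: -497 - 356*I*sqrt(10) ≈ -497.0 - 1125.8*I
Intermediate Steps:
X(J, n) = -4 + n (X(J, n) = -5 + (n - 1*(-1)) = -5 + (n + 1) = -5 + (1 + n) = -4 + n)
R(L, s) = sqrt(2)*sqrt(s) (R(L, s) = sqrt(2*s) = sqrt(2)*sqrt(s))
-497 - 356*R(12, X(-1, -1)) = -497 - 356*sqrt(2)*sqrt(-4 - 1) = -497 - 356*sqrt(2)*sqrt(-5) = -497 - 356*sqrt(2)*I*sqrt(5) = -497 - 356*I*sqrt(10)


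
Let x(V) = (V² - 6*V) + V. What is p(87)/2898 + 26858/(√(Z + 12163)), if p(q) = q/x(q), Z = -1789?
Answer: 1/237636 + 1033*√10374/399 ≈ 263.69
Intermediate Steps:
x(V) = V² - 5*V
p(q) = 1/(-5 + q) (p(q) = q/((q*(-5 + q))) = q*(1/(q*(-5 + q))) = 1/(-5 + q))
p(87)/2898 + 26858/(√(Z + 12163)) = 1/((-5 + 87)*2898) + 26858/(√(-1789 + 12163)) = (1/2898)/82 + 26858/(√10374) = (1/82)*(1/2898) + 26858*(√10374/10374) = 1/237636 + 1033*√10374/399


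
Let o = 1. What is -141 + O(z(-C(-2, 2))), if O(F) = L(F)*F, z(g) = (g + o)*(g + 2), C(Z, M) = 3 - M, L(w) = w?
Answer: -141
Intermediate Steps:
z(g) = (1 + g)*(2 + g) (z(g) = (g + 1)*(g + 2) = (1 + g)*(2 + g))
O(F) = F² (O(F) = F*F = F²)
-141 + O(z(-C(-2, 2))) = -141 + (2 + (-(3 - 1*2))² + 3*(-(3 - 1*2)))² = -141 + (2 + (-(3 - 2))² + 3*(-(3 - 2)))² = -141 + (2 + (-1*1)² + 3*(-1*1))² = -141 + (2 + (-1)² + 3*(-1))² = -141 + (2 + 1 - 3)² = -141 + 0² = -141 + 0 = -141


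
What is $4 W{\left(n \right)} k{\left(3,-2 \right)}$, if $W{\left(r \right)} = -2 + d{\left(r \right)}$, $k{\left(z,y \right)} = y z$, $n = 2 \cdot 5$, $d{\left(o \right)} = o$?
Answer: $-192$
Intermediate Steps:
$n = 10$
$W{\left(r \right)} = -2 + r$
$4 W{\left(n \right)} k{\left(3,-2 \right)} = 4 \left(-2 + 10\right) \left(\left(-2\right) 3\right) = 4 \cdot 8 \left(-6\right) = 32 \left(-6\right) = -192$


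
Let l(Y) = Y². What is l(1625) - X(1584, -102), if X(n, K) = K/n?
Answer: 697125017/264 ≈ 2.6406e+6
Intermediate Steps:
l(1625) - X(1584, -102) = 1625² - (-102)/1584 = 2640625 - (-102)/1584 = 2640625 - 1*(-17/264) = 2640625 + 17/264 = 697125017/264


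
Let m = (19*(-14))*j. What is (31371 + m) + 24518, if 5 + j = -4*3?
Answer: 60411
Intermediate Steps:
j = -17 (j = -5 - 4*3 = -5 - 12 = -17)
m = 4522 (m = (19*(-14))*(-17) = -266*(-17) = 4522)
(31371 + m) + 24518 = (31371 + 4522) + 24518 = 35893 + 24518 = 60411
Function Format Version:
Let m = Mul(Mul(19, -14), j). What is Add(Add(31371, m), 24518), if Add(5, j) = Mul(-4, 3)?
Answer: 60411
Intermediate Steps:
j = -17 (j = Add(-5, Mul(-4, 3)) = Add(-5, -12) = -17)
m = 4522 (m = Mul(Mul(19, -14), -17) = Mul(-266, -17) = 4522)
Add(Add(31371, m), 24518) = Add(Add(31371, 4522), 24518) = Add(35893, 24518) = 60411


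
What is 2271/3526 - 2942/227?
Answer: -9857975/800402 ≈ -12.316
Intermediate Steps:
2271/3526 - 2942/227 = -9857975/800402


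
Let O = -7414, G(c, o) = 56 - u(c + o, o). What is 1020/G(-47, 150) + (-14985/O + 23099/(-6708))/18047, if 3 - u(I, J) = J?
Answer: 457734891089131/91099647434796 ≈ 5.0246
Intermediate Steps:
u(I, J) = 3 - J
G(c, o) = 53 + o (G(c, o) = 56 - (3 - o) = 56 + (-3 + o) = 53 + o)
1020/G(-47, 150) + (-14985/O + 23099/(-6708))/18047 = 1020/(53 + 150) + (-14985/(-7414) + 23099/(-6708))/18047 = 1020/203 + (-14985*(-1/7414) + 23099*(-1/6708))*(1/18047) = 1020*(1/203) + (14985/7414 - 23099/6708)*(1/18047) = 1020/203 - 35368303/24866556*1/18047 = 1020/203 - 35368303/448766736132 = 457734891089131/91099647434796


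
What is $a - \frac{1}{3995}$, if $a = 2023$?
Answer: $\frac{8081884}{3995} \approx 2023.0$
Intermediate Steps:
$a - \frac{1}{3995} = 2023 - \frac{1}{3995} = \frac{8081884}{3995}$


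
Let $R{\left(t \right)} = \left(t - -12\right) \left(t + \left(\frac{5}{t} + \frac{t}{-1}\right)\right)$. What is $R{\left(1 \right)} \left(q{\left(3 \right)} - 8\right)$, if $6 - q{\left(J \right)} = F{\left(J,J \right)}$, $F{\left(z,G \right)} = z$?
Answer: $-325$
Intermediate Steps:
$q{\left(J \right)} = 6 - J$
$R{\left(t \right)} = \frac{5 \left(12 + t\right)}{t}$ ($R{\left(t \right)} = \left(t + 12\right) \left(t + \left(\frac{5}{t} + t \left(-1\right)\right)\right) = \left(12 + t\right) \left(t - \left(t - \frac{5}{t}\right)\right) = \left(12 + t\right) \frac{5}{t} = \frac{5 \left(12 + t\right)}{t}$)
$R{\left(1 \right)} \left(q{\left(3 \right)} - 8\right) = \left(5 + \frac{60}{1}\right) \left(\left(6 - 3\right) - 8\right) = \left(5 + 60 \cdot 1\right) \left(\left(6 - 3\right) - 8\right) = \left(5 + 60\right) \left(3 - 8\right) = 65 \left(-5\right) = -325$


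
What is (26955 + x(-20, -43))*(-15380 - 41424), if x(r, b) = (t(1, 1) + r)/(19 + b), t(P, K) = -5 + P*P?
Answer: -1531208624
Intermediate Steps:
t(P, K) = -5 + P²
x(r, b) = (-4 + r)/(19 + b) (x(r, b) = ((-5 + 1²) + r)/(19 + b) = ((-5 + 1) + r)/(19 + b) = (-4 + r)/(19 + b))
(26955 + x(-20, -43))*(-15380 - 41424) = (26955 + (-4 - 20)/(19 - 43))*(-15380 - 41424) = (26955 - 24/(-24))*(-56804) = (26955 - 1/24*(-24))*(-56804) = (26955 + 1)*(-56804) = 26956*(-56804) = -1531208624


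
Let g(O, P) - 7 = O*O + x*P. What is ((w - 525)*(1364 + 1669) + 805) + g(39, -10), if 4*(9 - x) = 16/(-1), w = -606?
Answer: -3428120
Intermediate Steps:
x = 13 (x = 9 - 4/(-1) = 9 - 4*(-1) = 9 - 1/4*(-16) = 9 + 4 = 13)
g(O, P) = 7 + O**2 + 13*P (g(O, P) = 7 + (O*O + 13*P) = 7 + (O**2 + 13*P) = 7 + O**2 + 13*P)
((w - 525)*(1364 + 1669) + 805) + g(39, -10) = ((-606 - 525)*(1364 + 1669) + 805) + (7 + 39**2 + 13*(-10)) = (-1131*3033 + 805) + (7 + 1521 - 130) = (-3430323 + 805) + 1398 = -3429518 + 1398 = -3428120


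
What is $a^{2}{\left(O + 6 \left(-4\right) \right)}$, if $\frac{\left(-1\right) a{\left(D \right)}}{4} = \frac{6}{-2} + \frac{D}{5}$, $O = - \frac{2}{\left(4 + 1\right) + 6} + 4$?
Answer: $\frac{2396304}{3025} \approx 792.17$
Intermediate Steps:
$O = \frac{42}{11}$ ($O = - \frac{2}{5 + 6} + 4 = - \frac{2}{11} + 4 = \frac{42}{11} \approx 3.8182$)
$a{\left(D \right)} = 12 - \frac{4 D}{5}$ ($a{\left(D \right)} = - 4 \left(\frac{6}{-2} + \frac{D}{5}\right) = - 4 \left(6 \left(- \frac{1}{2}\right) + D \frac{1}{5}\right) = - 4 \left(-3 + \frac{D}{5}\right) = 12 - \frac{4 D}{5}$)
$a^{2}{\left(O + 6 \left(-4\right) \right)} = \left(12 - \frac{4 \left(\frac{42}{11} + 6 \left(-4\right)\right)}{5}\right)^{2} = \left(12 - \frac{4 \left(\frac{42}{11} - 24\right)}{5}\right)^{2} = \left(12 - - \frac{888}{55}\right)^{2} = \left(12 + \frac{888}{55}\right)^{2} = \left(\frac{1548}{55}\right)^{2} = \frac{2396304}{3025}$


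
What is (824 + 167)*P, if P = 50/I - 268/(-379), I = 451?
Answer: 138559638/170929 ≈ 810.63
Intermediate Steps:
P = 139818/170929 (P = 50/451 - 268/(-379) = 50*(1/451) - 268*(-1/379) = 50/451 + 268/379 = 139818/170929 ≈ 0.81799)
(824 + 167)*P = (824 + 167)*(139818/170929) = 991*(139818/170929) = 138559638/170929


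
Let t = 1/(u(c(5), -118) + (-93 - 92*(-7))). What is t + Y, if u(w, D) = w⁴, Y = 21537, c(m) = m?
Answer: 25327513/1176 ≈ 21537.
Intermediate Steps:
t = 1/1176 (t = 1/(5⁴ + (-93 - 92*(-7))) = 1/(625 + (-93 + 644)) = 1/(625 + 551) = 1/1176 ≈ 0.00085034)
t + Y = 1/1176 + 21537 = 25327513/1176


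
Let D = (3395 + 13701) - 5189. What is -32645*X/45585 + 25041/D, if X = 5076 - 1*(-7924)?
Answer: -37422301489/4020597 ≈ -9307.6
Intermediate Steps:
X = 13000 (X = 5076 + 7924 = 13000)
D = 11907 (D = 17096 - 5189 = 11907)
-32645*X/45585 + 25041/D = -32645/(45585/13000) + 25041/11907 = -32645/(45585*(1/13000)) + 25041*(1/11907) = -32645/9117/2600 + 8347/3969 = -32645*2600/9117 + 8347/3969 = -84877000/9117 + 8347/3969 = -37422301489/4020597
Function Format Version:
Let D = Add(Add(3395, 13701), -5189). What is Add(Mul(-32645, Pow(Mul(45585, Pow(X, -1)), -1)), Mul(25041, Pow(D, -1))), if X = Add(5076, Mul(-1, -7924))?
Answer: Rational(-37422301489, 4020597) ≈ -9307.6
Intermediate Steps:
X = 13000 (X = Add(5076, 7924) = 13000)
D = 11907 (D = Add(17096, -5189) = 11907)
Add(Mul(-32645, Pow(Mul(45585, Pow(X, -1)), -1)), Mul(25041, Pow(D, -1))) = Add(Mul(-32645, Pow(Mul(45585, Pow(13000, -1)), -1)), Mul(25041, Pow(11907, -1))) = Add(Mul(-32645, Pow(Mul(45585, Rational(1, 13000)), -1)), Mul(25041, Rational(1, 11907))) = Add(Mul(-32645, Pow(Rational(9117, 2600), -1)), Rational(8347, 3969)) = Add(Mul(-32645, Rational(2600, 9117)), Rational(8347, 3969)) = Add(Rational(-84877000, 9117), Rational(8347, 3969)) = Rational(-37422301489, 4020597)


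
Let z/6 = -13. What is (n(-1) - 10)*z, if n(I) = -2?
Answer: 936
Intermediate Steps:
z = -78 (z = 6*(-13) = -78)
(n(-1) - 10)*z = (-2 - 10)*(-78) = -12*(-78) = 936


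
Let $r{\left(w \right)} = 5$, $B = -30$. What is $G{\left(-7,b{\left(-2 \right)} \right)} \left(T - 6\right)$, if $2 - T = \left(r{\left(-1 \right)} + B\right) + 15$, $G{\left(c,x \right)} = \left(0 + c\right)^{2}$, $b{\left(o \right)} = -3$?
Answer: $294$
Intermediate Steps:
$G{\left(c,x \right)} = c^{2}$
$T = 12$ ($T = 2 - \left(\left(5 - 30\right) + 15\right) = 2 - \left(-25 + 15\right) = 2 - -10 = 2 + 10 = 12$)
$G{\left(-7,b{\left(-2 \right)} \right)} \left(T - 6\right) = \left(-7\right)^{2} \left(12 - 6\right) = 49 \cdot 6 = 294$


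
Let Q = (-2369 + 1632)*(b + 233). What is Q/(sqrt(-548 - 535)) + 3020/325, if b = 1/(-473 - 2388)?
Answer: 604/65 + 163764348*I*sqrt(3)/54359 ≈ 9.2923 + 5218.1*I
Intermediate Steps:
b = -1/2861 (b = 1/(-2861) = -1/2861 ≈ -0.00034953)
Q = -491293044/2861 (Q = (-2369 + 1632)*(-1/2861 + 233) = -737*666612/2861 = -491293044/2861 ≈ -1.7172e+5)
Q/(sqrt(-548 - 535)) + 3020/325 = -491293044/(2861*sqrt(-548 - 535)) + 3020/325 = -491293044*(-I*sqrt(3)/57)/2861 + 3020*(1/325) = -491293044*(-I*sqrt(3)/57)/2861 + 604/65 = -(-163764348)*I*sqrt(3)/54359 + 604/65 = 163764348*I*sqrt(3)/54359 + 604/65 = 604/65 + 163764348*I*sqrt(3)/54359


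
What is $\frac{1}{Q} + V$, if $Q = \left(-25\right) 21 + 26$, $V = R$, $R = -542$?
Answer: $- \frac{270459}{499} \approx -542.0$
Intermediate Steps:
$V = -542$
$Q = -499$ ($Q = -525 + 26 = -499$)
$\frac{1}{Q} + V = \frac{1}{-499} - 542 = - \frac{1}{499} - 542 = - \frac{270459}{499}$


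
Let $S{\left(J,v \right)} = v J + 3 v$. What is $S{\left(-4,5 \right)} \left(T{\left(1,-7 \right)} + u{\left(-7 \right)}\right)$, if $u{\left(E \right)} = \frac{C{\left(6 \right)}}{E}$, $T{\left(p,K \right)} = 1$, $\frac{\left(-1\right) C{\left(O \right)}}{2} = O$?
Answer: $- \frac{95}{7} \approx -13.571$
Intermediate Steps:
$C{\left(O \right)} = - 2 O$
$S{\left(J,v \right)} = 3 v + J v$ ($S{\left(J,v \right)} = J v + 3 v = 3 v + J v$)
$u{\left(E \right)} = - \frac{12}{E}$ ($u{\left(E \right)} = \frac{\left(-2\right) 6}{E} = - \frac{12}{E}$)
$S{\left(-4,5 \right)} \left(T{\left(1,-7 \right)} + u{\left(-7 \right)}\right) = 5 \left(3 - 4\right) \left(1 - \frac{12}{-7}\right) = 5 \left(-1\right) \left(1 - - \frac{12}{7}\right) = - 5 \left(1 + \frac{12}{7}\right) = \left(-5\right) \frac{19}{7} = - \frac{95}{7}$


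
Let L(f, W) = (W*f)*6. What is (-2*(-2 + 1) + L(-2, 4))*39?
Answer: -1794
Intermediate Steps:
L(f, W) = 6*W*f
(-2*(-2 + 1) + L(-2, 4))*39 = (-2*(-2 + 1) + 6*4*(-2))*39 = (-2*(-1) - 48)*39 = (2 - 48)*39 = -46*39 = -1794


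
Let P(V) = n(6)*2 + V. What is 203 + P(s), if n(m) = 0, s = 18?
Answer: 221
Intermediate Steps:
P(V) = V (P(V) = 0*2 + V = 0 + V = V)
203 + P(s) = 203 + 18 = 221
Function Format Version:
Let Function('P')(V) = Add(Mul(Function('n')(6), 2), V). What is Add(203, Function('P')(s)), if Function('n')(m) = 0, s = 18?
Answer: 221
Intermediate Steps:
Function('P')(V) = V (Function('P')(V) = Add(Mul(0, 2), V) = Add(0, V) = V)
Add(203, Function('P')(s)) = Add(203, 18) = 221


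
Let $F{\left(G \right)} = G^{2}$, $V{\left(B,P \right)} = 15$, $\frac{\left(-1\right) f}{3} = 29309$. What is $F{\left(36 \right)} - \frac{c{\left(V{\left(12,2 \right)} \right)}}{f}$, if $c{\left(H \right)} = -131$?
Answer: $\frac{113953261}{87927} \approx 1296.0$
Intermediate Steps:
$f = -87927$ ($f = \left(-3\right) 29309 = -87927$)
$F{\left(36 \right)} - \frac{c{\left(V{\left(12,2 \right)} \right)}}{f} = 36^{2} - - \frac{131}{-87927} = 1296 - \left(-131\right) \left(- \frac{1}{87927}\right) = 1296 - \frac{131}{87927} = \frac{113953261}{87927}$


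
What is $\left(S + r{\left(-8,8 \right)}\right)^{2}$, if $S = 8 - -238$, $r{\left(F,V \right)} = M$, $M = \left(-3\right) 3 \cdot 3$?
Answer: $47961$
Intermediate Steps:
$M = -27$ ($M = \left(-9\right) 3 = -27$)
$r{\left(F,V \right)} = -27$
$S = 246$ ($S = 8 + 238 = 246$)
$\left(S + r{\left(-8,8 \right)}\right)^{2} = \left(246 - 27\right)^{2} = 219^{2} = 47961$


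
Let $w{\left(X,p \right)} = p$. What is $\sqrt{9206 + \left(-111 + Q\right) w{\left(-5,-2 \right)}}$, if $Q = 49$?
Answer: $\sqrt{9330} \approx 96.592$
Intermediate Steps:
$\sqrt{9206 + \left(-111 + Q\right) w{\left(-5,-2 \right)}} = \sqrt{9206 + \left(-111 + 49\right) \left(-2\right)} = \sqrt{9206 - -124} = \sqrt{9206 + 124} = \sqrt{9330}$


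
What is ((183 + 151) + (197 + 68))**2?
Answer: 358801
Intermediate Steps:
((183 + 151) + (197 + 68))**2 = (334 + 265)**2 = 599**2 = 358801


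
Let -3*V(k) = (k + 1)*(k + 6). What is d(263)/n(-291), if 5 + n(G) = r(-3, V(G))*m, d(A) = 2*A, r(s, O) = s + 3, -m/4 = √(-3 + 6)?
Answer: -526/5 ≈ -105.20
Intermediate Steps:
V(k) = -(1 + k)*(6 + k)/3 (V(k) = -(k + 1)*(k + 6)/3 = -(1 + k)*(6 + k)/3)
m = -4*√3 (m = -4*√(-3 + 6) = -4*√3 ≈ -6.9282)
r(s, O) = 3 + s
n(G) = -5 (n(G) = -5 + (3 - 3)*(-4*√3) = -5 + 0*(-4*√3) = -5 + 0 = -5)
d(263)/n(-291) = (2*263)/(-5) = 526*(-⅕) = -526/5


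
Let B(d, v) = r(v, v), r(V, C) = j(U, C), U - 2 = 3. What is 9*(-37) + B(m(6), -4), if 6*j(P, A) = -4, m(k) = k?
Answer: -1001/3 ≈ -333.67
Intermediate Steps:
U = 5 (U = 2 + 3 = 5)
j(P, A) = -⅔ (j(P, A) = (⅙)*(-4) = -⅔)
r(V, C) = -⅔
B(d, v) = -⅔
9*(-37) + B(m(6), -4) = 9*(-37) - ⅔ = -333 - ⅔ = -1001/3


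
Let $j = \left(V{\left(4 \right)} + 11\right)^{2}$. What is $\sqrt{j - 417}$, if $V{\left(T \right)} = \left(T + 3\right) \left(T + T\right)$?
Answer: $2 \sqrt{1018} \approx 63.812$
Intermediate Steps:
$V{\left(T \right)} = 2 T \left(3 + T\right)$ ($V{\left(T \right)} = \left(3 + T\right) 2 T = 2 T \left(3 + T\right)$)
$j = 4489$ ($j = \left(2 \cdot 4 \left(3 + 4\right) + 11\right)^{2} = \left(2 \cdot 4 \cdot 7 + 11\right)^{2} = \left(56 + 11\right)^{2} = 67^{2} = 4489$)
$\sqrt{j - 417} = \sqrt{4489 - 417} = \sqrt{4072} = 2 \sqrt{1018}$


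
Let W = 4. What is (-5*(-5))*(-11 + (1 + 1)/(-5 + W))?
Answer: -325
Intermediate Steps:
(-5*(-5))*(-11 + (1 + 1)/(-5 + W)) = (-5*(-5))*(-11 + (1 + 1)/(-5 + 4)) = 25*(-11 + 2/(-1)) = 25*(-11 + 2*(-1)) = 25*(-11 - 2) = 25*(-13) = -325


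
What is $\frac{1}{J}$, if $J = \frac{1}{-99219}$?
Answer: $-99219$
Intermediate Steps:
$J = - \frac{1}{99219} \approx -1.0079 \cdot 10^{-5}$
$\frac{1}{J} = \frac{1}{- \frac{1}{99219}} = -99219$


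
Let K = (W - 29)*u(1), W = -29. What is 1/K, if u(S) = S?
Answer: -1/58 ≈ -0.017241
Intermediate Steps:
K = -58 (K = (-29 - 29)*1 = -58*1 = -58)
1/K = 1/(-58) = -1/58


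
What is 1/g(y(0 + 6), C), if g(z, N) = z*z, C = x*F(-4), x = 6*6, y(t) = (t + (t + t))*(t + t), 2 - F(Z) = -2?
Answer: 1/46656 ≈ 2.1433e-5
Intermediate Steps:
F(Z) = 4 (F(Z) = 2 - 1*(-2) = 2 + 2 = 4)
y(t) = 6*t**2 (y(t) = (t + 2*t)*(2*t) = (3*t)*(2*t) = 6*t**2)
x = 36
C = 144 (C = 36*4 = 144)
g(z, N) = z**2
1/g(y(0 + 6), C) = 1/((6*(0 + 6)**2)**2) = 1/((6*6**2)**2) = 1/((6*36)**2) = 1/(216**2) = 1/46656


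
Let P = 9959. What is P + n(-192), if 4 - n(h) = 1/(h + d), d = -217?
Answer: 4074868/409 ≈ 9963.0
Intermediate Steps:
n(h) = 4 - 1/(-217 + h) (n(h) = 4 - 1/(h - 217) = 4 - 1/(-217 + h))
P + n(-192) = 9959 + (-869 + 4*(-192))/(-217 - 192) = 9959 + (-869 - 768)/(-409) = 9959 - 1/409*(-1637) = 9959 + 1637/409 = 4074868/409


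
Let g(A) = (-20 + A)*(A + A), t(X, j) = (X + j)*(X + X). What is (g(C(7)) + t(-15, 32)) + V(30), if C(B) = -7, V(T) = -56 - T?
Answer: -218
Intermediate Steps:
t(X, j) = 2*X*(X + j) (t(X, j) = (X + j)*(2*X) = 2*X*(X + j))
g(A) = 2*A*(-20 + A) (g(A) = (-20 + A)*(2*A) = 2*A*(-20 + A))
(g(C(7)) + t(-15, 32)) + V(30) = (2*(-7)*(-20 - 7) + 2*(-15)*(-15 + 32)) + (-56 - 1*30) = (2*(-7)*(-27) + 2*(-15)*17) + (-56 - 30) = (378 - 510) - 86 = -132 - 86 = -218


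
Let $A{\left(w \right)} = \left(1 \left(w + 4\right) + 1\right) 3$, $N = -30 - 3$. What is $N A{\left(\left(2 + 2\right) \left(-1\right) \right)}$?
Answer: $-99$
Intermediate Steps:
$N = -33$ ($N = -30 - 3 = -33$)
$A{\left(w \right)} = 15 + 3 w$ ($A{\left(w \right)} = \left(1 \left(4 + w\right) + 1\right) 3 = \left(\left(4 + w\right) + 1\right) 3 = \left(5 + w\right) 3 = 15 + 3 w$)
$N A{\left(\left(2 + 2\right) \left(-1\right) \right)} = - 33 \left(15 + 3 \left(2 + 2\right) \left(-1\right)\right) = - 33 \left(15 + 3 \cdot 4 \left(-1\right)\right) = - 33 \left(15 + 3 \left(-4\right)\right) = - 33 \left(15 - 12\right) = \left(-33\right) 3 = -99$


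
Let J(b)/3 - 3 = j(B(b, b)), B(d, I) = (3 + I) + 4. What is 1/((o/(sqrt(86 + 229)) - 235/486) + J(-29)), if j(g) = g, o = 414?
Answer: -475208370/22818542291 - 32595048*sqrt(35)/22818542291 ≈ -0.029276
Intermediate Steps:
B(d, I) = 7 + I
J(b) = 30 + 3*b (J(b) = 9 + 3*(7 + b) = 9 + (21 + 3*b) = 30 + 3*b)
1/((o/(sqrt(86 + 229)) - 235/486) + J(-29)) = 1/((414/(sqrt(86 + 229)) - 235/486) + (30 + 3*(-29))) = 1/((414/(sqrt(315)) - 235*1/486) + (30 - 87)) = 1/((414/((3*sqrt(35))) - 235/486) - 57) = 1/((414*(sqrt(35)/105) - 235/486) - 57) = 1/((138*sqrt(35)/35 - 235/486) - 57) = 1/((-235/486 + 138*sqrt(35)/35) - 57) = 1/(-27937/486 + 138*sqrt(35)/35)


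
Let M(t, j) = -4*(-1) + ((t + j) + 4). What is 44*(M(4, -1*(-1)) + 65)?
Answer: 3432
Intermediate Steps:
M(t, j) = 8 + j + t (M(t, j) = 4 + ((j + t) + 4) = 4 + (4 + j + t) = 8 + j + t)
44*(M(4, -1*(-1)) + 65) = 44*((8 - 1*(-1) + 4) + 65) = 44*((8 + 1 + 4) + 65) = 44*(13 + 65) = 44*78 = 3432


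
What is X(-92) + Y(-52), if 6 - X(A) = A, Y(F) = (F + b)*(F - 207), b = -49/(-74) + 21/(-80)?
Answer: 1076999/80 ≈ 13462.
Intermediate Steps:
b = 1183/2960 (b = -49*(-1/74) + 21*(-1/80) = 49/74 - 21/80 = 1183/2960 ≈ 0.39966)
Y(F) = (-207 + F)*(1183/2960 + F) (Y(F) = (F + 1183/2960)*(F - 207) = (1183/2960 + F)*(-207 + F) = (-207 + F)*(1183/2960 + F))
X(A) = 6 - A
X(-92) + Y(-52) = (6 - 1*(-92)) + (-244881/2960 + (-52)² - 611537/2960*(-52)) = (6 + 92) + (-244881/2960 + 2704 + 7949981/740) = 98 + 1069159/80 = 1076999/80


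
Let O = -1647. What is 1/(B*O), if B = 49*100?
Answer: -1/8070300 ≈ -1.2391e-7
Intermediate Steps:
B = 4900
1/(B*O) = 1/(4900*(-1647)) = (1/4900)*(-1/1647) = -1/8070300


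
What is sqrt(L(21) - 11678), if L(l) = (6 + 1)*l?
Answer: I*sqrt(11531) ≈ 107.38*I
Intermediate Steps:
L(l) = 7*l
sqrt(L(21) - 11678) = sqrt(7*21 - 11678) = sqrt(147 - 11678) = sqrt(-11531) = I*sqrt(11531)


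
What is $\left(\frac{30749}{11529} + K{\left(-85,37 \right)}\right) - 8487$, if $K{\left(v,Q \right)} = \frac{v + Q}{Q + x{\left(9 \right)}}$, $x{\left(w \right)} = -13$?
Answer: $- \frac{97838932}{11529} \approx -8486.3$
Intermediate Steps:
$K{\left(v,Q \right)} = \frac{Q + v}{-13 + Q}$ ($K{\left(v,Q \right)} = \frac{v + Q}{Q - 13} = \frac{Q + v}{-13 + Q}$)
$\left(\frac{30749}{11529} + K{\left(-85,37 \right)}\right) - 8487 = \left(\frac{30749}{11529} + \frac{37 - 85}{-13 + 37}\right) - 8487 = \left(30749 \cdot \frac{1}{11529} + \frac{1}{24} \left(-48\right)\right) - 8487 = \left(\frac{30749}{11529} + \frac{1}{24} \left(-48\right)\right) - 8487 = \left(\frac{30749}{11529} - 2\right) - 8487 = \frac{7691}{11529} - 8487 = - \frac{97838932}{11529}$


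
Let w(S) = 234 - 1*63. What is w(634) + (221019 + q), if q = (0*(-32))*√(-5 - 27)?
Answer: 221190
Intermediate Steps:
q = 0 (q = 0*√(-32) = 0*(4*I*√2) = 0)
w(S) = 171 (w(S) = 234 - 63 = 171)
w(634) + (221019 + q) = 171 + (221019 + 0) = 171 + 221019 = 221190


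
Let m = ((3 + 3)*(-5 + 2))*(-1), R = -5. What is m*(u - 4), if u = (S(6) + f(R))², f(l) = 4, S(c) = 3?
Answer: 810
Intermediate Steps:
u = 49 (u = (3 + 4)² = 7² = 49)
m = 18 (m = (6*(-3))*(-1) = -18*(-1) = 18)
m*(u - 4) = 18*(49 - 4) = 18*45 = 810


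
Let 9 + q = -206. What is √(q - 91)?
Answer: 3*I*√34 ≈ 17.493*I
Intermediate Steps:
q = -215 (q = -9 - 206 = -215)
√(q - 91) = √(-215 - 91) = √(-306) = 3*I*√34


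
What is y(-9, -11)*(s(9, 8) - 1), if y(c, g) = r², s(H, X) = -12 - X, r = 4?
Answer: -336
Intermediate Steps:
y(c, g) = 16 (y(c, g) = 4² = 16)
y(-9, -11)*(s(9, 8) - 1) = 16*((-12 - 1*8) - 1) = 16*((-12 - 8) - 1) = 16*(-20 - 1) = 16*(-21) = -336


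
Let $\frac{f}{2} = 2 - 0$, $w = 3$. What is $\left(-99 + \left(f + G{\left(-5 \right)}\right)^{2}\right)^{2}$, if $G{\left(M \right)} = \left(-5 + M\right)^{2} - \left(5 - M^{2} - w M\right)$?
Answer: $138815524$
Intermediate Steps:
$G{\left(M \right)} = -5 + M^{2} + \left(-5 + M\right)^{2} + 3 M$ ($G{\left(M \right)} = \left(-5 + M\right)^{2} - \left(5 - M^{2} - 3 M\right) = \left(-5 + M\right)^{2} + \left(-5 + M^{2} + 3 M\right) = -5 + M^{2} + \left(-5 + M\right)^{2} + 3 M$)
$f = 4$ ($f = 2 \left(2 - 0\right) = 2 \left(2 + 0\right) = 2 \cdot 2 = 4$)
$\left(-99 + \left(f + G{\left(-5 \right)}\right)^{2}\right)^{2} = \left(-99 + \left(4 + \left(20 - -35 + 2 \left(-5\right)^{2}\right)\right)^{2}\right)^{2} = \left(-99 + \left(4 + \left(20 + 35 + 2 \cdot 25\right)\right)^{2}\right)^{2} = \left(-99 + \left(4 + \left(20 + 35 + 50\right)\right)^{2}\right)^{2} = \left(-99 + \left(4 + 105\right)^{2}\right)^{2} = \left(-99 + 109^{2}\right)^{2} = \left(-99 + 11881\right)^{2} = 11782^{2} = 138815524$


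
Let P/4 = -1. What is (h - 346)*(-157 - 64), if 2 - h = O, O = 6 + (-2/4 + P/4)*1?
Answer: 154037/2 ≈ 77019.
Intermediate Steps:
P = -4 (P = 4*(-1) = -4)
O = 9/2 (O = 6 + (-2/4 - 4/4)*1 = 6 + (-2*1/4 - 4*1/4)*1 = 6 + (-1/2 - 1)*1 = 6 - 3/2*1 = 6 - 3/2 = 9/2 ≈ 4.5000)
h = -5/2 (h = 2 - 1*9/2 = 2 - 9/2 = -5/2 ≈ -2.5000)
(h - 346)*(-157 - 64) = (-5/2 - 346)*(-157 - 64) = -697/2*(-221) = 154037/2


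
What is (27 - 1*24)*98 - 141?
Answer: 153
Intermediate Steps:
(27 - 1*24)*98 - 141 = (27 - 24)*98 - 141 = 3*98 - 141 = 294 - 141 = 153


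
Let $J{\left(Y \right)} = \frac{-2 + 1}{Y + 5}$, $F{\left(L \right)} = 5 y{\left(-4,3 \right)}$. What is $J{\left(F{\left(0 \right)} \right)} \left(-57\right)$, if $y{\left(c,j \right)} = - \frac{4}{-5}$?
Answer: $\frac{19}{3} \approx 6.3333$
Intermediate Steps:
$y{\left(c,j \right)} = \frac{4}{5}$ ($y{\left(c,j \right)} = \left(-4\right) \left(- \frac{1}{5}\right) = \frac{4}{5}$)
$F{\left(L \right)} = 4$ ($F{\left(L \right)} = 5 \cdot \frac{4}{5} = 4$)
$J{\left(Y \right)} = - \frac{1}{5 + Y}$
$J{\left(F{\left(0 \right)} \right)} \left(-57\right) = - \frac{1}{5 + 4} \left(-57\right) = - \frac{1}{9} \left(-57\right) = \left(-1\right) \frac{1}{9} \left(-57\right) = \left(- \frac{1}{9}\right) \left(-57\right) = \frac{19}{3}$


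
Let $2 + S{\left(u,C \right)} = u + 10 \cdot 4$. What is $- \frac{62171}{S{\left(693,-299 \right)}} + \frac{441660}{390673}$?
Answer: $- \frac{23965677623}{285581963} \approx -83.919$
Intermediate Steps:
$S{\left(u,C \right)} = 38 + u$ ($S{\left(u,C \right)} = -2 + \left(u + 10 \cdot 4\right) = -2 + \left(u + 40\right) = -2 + \left(40 + u\right) = 38 + u$)
$- \frac{62171}{S{\left(693,-299 \right)}} + \frac{441660}{390673} = - \frac{62171}{38 + 693} + \frac{441660}{390673} = - \frac{62171}{731} + 441660 \cdot \frac{1}{390673} = \left(-62171\right) \frac{1}{731} + \frac{441660}{390673} = - \frac{62171}{731} + \frac{441660}{390673} = - \frac{23965677623}{285581963}$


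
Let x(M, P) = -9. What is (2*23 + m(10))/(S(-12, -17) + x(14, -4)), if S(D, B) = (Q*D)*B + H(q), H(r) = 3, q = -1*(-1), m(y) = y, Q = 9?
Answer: 28/915 ≈ 0.030601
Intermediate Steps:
q = 1
S(D, B) = 3 + 9*B*D (S(D, B) = (9*D)*B + 3 = 9*B*D + 3 = 3 + 9*B*D)
(2*23 + m(10))/(S(-12, -17) + x(14, -4)) = (2*23 + 10)/((3 + 9*(-17)*(-12)) - 9) = (46 + 10)/((3 + 1836) - 9) = 56/(1839 - 9) = 56/1830 = 56*(1/1830) = 28/915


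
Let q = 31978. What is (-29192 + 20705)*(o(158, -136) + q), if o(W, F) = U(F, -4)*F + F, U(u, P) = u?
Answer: -427218606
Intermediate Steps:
o(W, F) = F + F² (o(W, F) = F*F + F = F² + F = F + F²)
(-29192 + 20705)*(o(158, -136) + q) = (-29192 + 20705)*(-136*(1 - 136) + 31978) = -8487*(-136*(-135) + 31978) = -8487*(18360 + 31978) = -8487*50338 = -427218606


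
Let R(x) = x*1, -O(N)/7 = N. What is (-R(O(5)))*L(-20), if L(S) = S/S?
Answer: 35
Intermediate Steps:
L(S) = 1
O(N) = -7*N
R(x) = x
(-R(O(5)))*L(-20) = -(-7)*5*1 = -1*(-35)*1 = 35*1 = 35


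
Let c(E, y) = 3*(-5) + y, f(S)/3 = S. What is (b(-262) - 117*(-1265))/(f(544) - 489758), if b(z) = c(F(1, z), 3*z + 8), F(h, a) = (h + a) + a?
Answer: -73606/244063 ≈ -0.30159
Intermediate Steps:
F(h, a) = h + 2*a (F(h, a) = (a + h) + a = h + 2*a)
f(S) = 3*S
c(E, y) = -15 + y
b(z) = -7 + 3*z (b(z) = -15 + (3*z + 8) = -15 + (8 + 3*z) = -7 + 3*z)
(b(-262) - 117*(-1265))/(f(544) - 489758) = ((-7 + 3*(-262)) - 117*(-1265))/(3*544 - 489758) = ((-7 - 786) + 148005)/(1632 - 489758) = (-793 + 148005)/(-488126) = 147212*(-1/488126) = -73606/244063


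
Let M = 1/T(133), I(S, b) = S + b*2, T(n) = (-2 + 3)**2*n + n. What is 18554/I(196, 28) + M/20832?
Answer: 1223970275/16623936 ≈ 73.627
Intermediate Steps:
T(n) = 2*n (T(n) = 1**2*n + n = 1*n + n = n + n = 2*n)
I(S, b) = S + 2*b
M = 1/266 (M = 1/(2*133) = 1/266 ≈ 0.0037594)
18554/I(196, 28) + M/20832 = 18554/(196 + 2*28) + (1/266)/20832 = 18554/(196 + 56) + (1/266)*(1/20832) = 18554/252 + 1/5541312 = 18554*(1/252) + 1/5541312 = 9277/126 + 1/5541312 = 1223970275/16623936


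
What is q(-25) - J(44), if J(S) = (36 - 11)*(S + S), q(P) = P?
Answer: -2225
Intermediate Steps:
J(S) = 50*S (J(S) = 25*(2*S) = 50*S)
q(-25) - J(44) = -25 - 50*44 = -25 - 1*2200 = -25 - 2200 = -2225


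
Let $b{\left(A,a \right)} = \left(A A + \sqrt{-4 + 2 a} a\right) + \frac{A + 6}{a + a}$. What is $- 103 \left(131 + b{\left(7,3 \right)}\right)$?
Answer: $- \frac{112579}{6} - 309 \sqrt{2} \approx -19200.0$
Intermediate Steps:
$b{\left(A,a \right)} = A^{2} + a \sqrt{-4 + 2 a} + \frac{6 + A}{2 a}$ ($b{\left(A,a \right)} = \left(A^{2} + a \sqrt{-4 + 2 a}\right) + \frac{6 + A}{2 a} = A^{2} + a \sqrt{-4 + 2 a} + \frac{6 + A}{2 a}$)
$- 103 \left(131 + b{\left(7,3 \right)}\right) = - 103 \left(131 + \frac{3 + \frac{1}{2} \cdot 7 + 3 \left(7^{2} + 3 \sqrt{-4 + 2 \cdot 3}\right)}{3}\right) = - 103 \left(131 + \frac{3 + \frac{7}{2} + 3 \left(49 + 3 \sqrt{-4 + 6}\right)}{3}\right) = - 103 \left(131 + \frac{3 + \frac{7}{2} + 3 \left(49 + 3 \sqrt{2}\right)}{3}\right) = - 103 \left(131 + \frac{3 + \frac{7}{2} + \left(147 + 9 \sqrt{2}\right)}{3}\right) = - 103 \left(131 + \frac{\frac{307}{2} + 9 \sqrt{2}}{3}\right) = - 103 \left(131 + \left(\frac{307}{6} + 3 \sqrt{2}\right)\right) = - 103 \left(\frac{1093}{6} + 3 \sqrt{2}\right) = - \frac{112579}{6} - 309 \sqrt{2}$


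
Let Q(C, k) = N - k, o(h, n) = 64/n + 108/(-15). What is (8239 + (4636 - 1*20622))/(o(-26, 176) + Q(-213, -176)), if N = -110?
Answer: -426085/3254 ≈ -130.94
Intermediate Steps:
o(h, n) = -36/5 + 64/n (o(h, n) = 64/n + 108*(-1/15) = 64/n - 36/5 = -36/5 + 64/n)
Q(C, k) = -110 - k
(8239 + (4636 - 1*20622))/(o(-26, 176) + Q(-213, -176)) = (8239 + (4636 - 1*20622))/((-36/5 + 64/176) + (-110 - 1*(-176))) = (8239 + (4636 - 20622))/((-36/5 + 64*(1/176)) + (-110 + 176)) = (8239 - 15986)/((-36/5 + 4/11) + 66) = -7747/(-376/55 + 66) = -7747/3254/55 = -7747*55/3254 = -426085/3254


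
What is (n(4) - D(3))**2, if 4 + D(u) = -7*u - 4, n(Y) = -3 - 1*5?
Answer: 441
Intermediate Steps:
n(Y) = -8 (n(Y) = -3 - 5 = -8)
D(u) = -8 - 7*u (D(u) = -4 + (-7*u - 4) = -4 + (-4 - 7*u) = -8 - 7*u)
(n(4) - D(3))**2 = (-8 - (-8 - 7*3))**2 = (-8 - (-8 - 21))**2 = (-8 - 1*(-29))**2 = (-8 + 29)**2 = 21**2 = 441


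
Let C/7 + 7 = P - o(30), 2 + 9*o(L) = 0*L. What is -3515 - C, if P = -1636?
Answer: 71860/9 ≈ 7984.4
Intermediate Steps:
o(L) = -2/9 (o(L) = -2/9 + (0*L)/9 = -2/9 + (⅑)*0 = -2/9 + 0 = -2/9)
C = -103495/9 (C = -49 + 7*(-1636 - 1*(-2/9)) = -49 + 7*(-1636 + 2/9) = -49 + 7*(-14722/9) = -49 - 103054/9 = -103495/9 ≈ -11499.)
-3515 - C = -3515 - 1*(-103495/9) = -3515 + 103495/9 = 71860/9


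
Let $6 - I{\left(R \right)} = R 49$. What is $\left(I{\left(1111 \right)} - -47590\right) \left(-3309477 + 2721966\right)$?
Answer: $4020337773$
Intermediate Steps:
$I{\left(R \right)} = 6 - 49 R$ ($I{\left(R \right)} = 6 - R 49 = 6 - 49 R$)
$\left(I{\left(1111 \right)} - -47590\right) \left(-3309477 + 2721966\right) = \left(\left(6 - 54439\right) - -47590\right) \left(-3309477 + 2721966\right) = \left(\left(6 - 54439\right) + \left(-398 + 47988\right)\right) \left(-587511\right) = \left(-54433 + 47590\right) \left(-587511\right) = \left(-6843\right) \left(-587511\right) = 4020337773$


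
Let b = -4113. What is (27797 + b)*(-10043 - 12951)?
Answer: -544589896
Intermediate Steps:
(27797 + b)*(-10043 - 12951) = (27797 - 4113)*(-10043 - 12951) = 23684*(-22994) = -544589896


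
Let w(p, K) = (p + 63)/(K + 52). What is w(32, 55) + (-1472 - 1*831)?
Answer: -246326/107 ≈ -2302.1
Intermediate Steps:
w(p, K) = (63 + p)/(52 + K)
w(32, 55) + (-1472 - 1*831) = (63 + 32)/(52 + 55) + (-1472 - 1*831) = 95/107 + (-1472 - 831) = (1/107)*95 - 2303 = 95/107 - 2303 = -246326/107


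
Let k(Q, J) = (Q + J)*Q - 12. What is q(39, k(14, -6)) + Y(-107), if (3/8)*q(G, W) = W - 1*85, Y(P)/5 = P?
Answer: -495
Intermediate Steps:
k(Q, J) = -12 + Q*(J + Q) (k(Q, J) = (J + Q)*Q - 12 = Q*(J + Q) - 12 = -12 + Q*(J + Q))
Y(P) = 5*P
q(G, W) = -680/3 + 8*W/3 (q(G, W) = 8*(W - 1*85)/3 = 8*(W - 85)/3 = 8*(-85 + W)/3 = -680/3 + 8*W/3)
q(39, k(14, -6)) + Y(-107) = (-680/3 + 8*(-12 + 14² - 6*14)/3) + 5*(-107) = (-680/3 + 8*(-12 + 196 - 84)/3) - 535 = (-680/3 + (8/3)*100) - 535 = (-680/3 + 800/3) - 535 = 40 - 535 = -495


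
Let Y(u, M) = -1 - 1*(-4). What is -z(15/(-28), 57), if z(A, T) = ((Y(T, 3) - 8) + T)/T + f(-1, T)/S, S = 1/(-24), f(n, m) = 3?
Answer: 4052/57 ≈ 71.088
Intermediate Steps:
Y(u, M) = 3 (Y(u, M) = -1 + 4 = 3)
S = -1/24 ≈ -0.041667
z(A, T) = -72 + (-5 + T)/T (z(A, T) = ((3 - 8) + T)/T + 3/(-1/24) = (-5 + T)/T + 3*(-24) = (-5 + T)/T - 72 = -72 + (-5 + T)/T)
-z(15/(-28), 57) = -(-71 - 5/57) = -1*(-4052/57) = 4052/57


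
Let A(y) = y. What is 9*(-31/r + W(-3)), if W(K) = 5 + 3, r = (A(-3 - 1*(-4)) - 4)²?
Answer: 41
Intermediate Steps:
r = 9 (r = ((-3 - 1*(-4)) - 4)² = ((-3 + 4) - 4)² = (1 - 4)² = (-3)² = 9)
W(K) = 8
9*(-31/r + W(-3)) = 9*(-31/9 + 8) = 9*(41/9) = 41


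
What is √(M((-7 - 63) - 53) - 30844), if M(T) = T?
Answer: I*√30967 ≈ 175.97*I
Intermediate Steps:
√(M((-7 - 63) - 53) - 30844) = √(((-7 - 63) - 53) - 30844) = √((-70 - 53) - 30844) = √(-123 - 30844) = √(-30967) = I*√30967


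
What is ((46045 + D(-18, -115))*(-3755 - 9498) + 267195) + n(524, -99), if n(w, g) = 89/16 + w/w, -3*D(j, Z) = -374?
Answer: -29357730757/48 ≈ -6.1162e+8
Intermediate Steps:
D(j, Z) = 374/3 (D(j, Z) = -⅓*(-374) = 374/3)
n(w, g) = 105/16 (n(w, g) = 89*(1/16) + 1 = 89/16 + 1 = 105/16)
((46045 + D(-18, -115))*(-3755 - 9498) + 267195) + n(524, -99) = ((46045 + 374/3)*(-3755 - 9498) + 267195) + 105/16 = ((138509/3)*(-13253) + 267195) + 105/16 = (-1835659777/3 + 267195) + 105/16 = -1834858192/3 + 105/16 = -29357730757/48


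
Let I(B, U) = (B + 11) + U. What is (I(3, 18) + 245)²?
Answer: 76729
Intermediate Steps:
I(B, U) = 11 + B + U (I(B, U) = (11 + B) + U = 11 + B + U)
(I(3, 18) + 245)² = ((11 + 3 + 18) + 245)² = (32 + 245)² = 277² = 76729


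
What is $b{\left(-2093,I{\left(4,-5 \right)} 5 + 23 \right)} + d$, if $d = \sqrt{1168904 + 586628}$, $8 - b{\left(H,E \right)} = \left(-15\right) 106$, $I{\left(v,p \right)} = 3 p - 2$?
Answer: $1598 + 2 \sqrt{438883} \approx 2923.0$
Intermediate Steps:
$I{\left(v,p \right)} = -2 + 3 p$
$b{\left(H,E \right)} = 1598$ ($b{\left(H,E \right)} = 8 - \left(-15\right) 106 = 8 - -1590 = 8 + 1590 = 1598$)
$d = 2 \sqrt{438883}$ ($d = \sqrt{1755532} = 2 \sqrt{438883} \approx 1325.0$)
$b{\left(-2093,I{\left(4,-5 \right)} 5 + 23 \right)} + d = 1598 + 2 \sqrt{438883}$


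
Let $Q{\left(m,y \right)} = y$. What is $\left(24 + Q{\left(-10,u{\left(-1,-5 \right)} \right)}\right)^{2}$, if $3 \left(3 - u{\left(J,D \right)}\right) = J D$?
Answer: $\frac{5776}{9} \approx 641.78$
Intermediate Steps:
$u{\left(J,D \right)} = 3 - \frac{D J}{3}$ ($u{\left(J,D \right)} = 3 - \frac{J D}{3} = 3 - \frac{D J}{3}$)
$\left(24 + Q{\left(-10,u{\left(-1,-5 \right)} \right)}\right)^{2} = \left(24 + \left(3 - \left(- \frac{5}{3}\right) \left(-1\right)\right)\right)^{2} = \left(24 + \left(3 - \frac{5}{3}\right)\right)^{2} = \left(24 + \frac{4}{3}\right)^{2} = \left(\frac{76}{3}\right)^{2} = \frac{5776}{9}$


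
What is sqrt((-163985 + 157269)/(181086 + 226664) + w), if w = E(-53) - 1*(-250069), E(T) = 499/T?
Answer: 2*sqrt(291959872025056585)/2161075 ≈ 500.06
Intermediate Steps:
w = 13253158/53 (w = 499/(-53) - 1*(-250069) = 499*(-1/53) + 250069 = -499/53 + 250069 = 13253158/53 ≈ 2.5006e+5)
sqrt((-163985 + 157269)/(181086 + 226664) + w) = sqrt((-163985 + 157269)/(181086 + 226664) + 13253158/53) = sqrt(-6716/407750 + 13253158/53) = sqrt(-6716*1/407750 + 13253158/53) = sqrt(-3358/203875 + 13253158/53) = sqrt(2701987409276/10805375) = 2*sqrt(291959872025056585)/2161075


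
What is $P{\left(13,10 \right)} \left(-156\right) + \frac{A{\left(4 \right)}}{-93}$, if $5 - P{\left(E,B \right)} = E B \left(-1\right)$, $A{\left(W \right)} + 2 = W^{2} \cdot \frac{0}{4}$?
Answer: $- \frac{1958578}{93} \approx -21060.0$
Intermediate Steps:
$A{\left(W \right)} = -2$ ($A{\left(W \right)} = -2 + W^{2} \cdot \frac{0}{4} = -2 + W^{2} \cdot 0 \cdot \frac{1}{4} = -2 + W^{2} \cdot 0 = -2 + 0 = -2$)
$P{\left(E,B \right)} = 5 + B E$ ($P{\left(E,B \right)} = 5 - E B \left(-1\right) = 5 - B E \left(-1\right) = 5 - - B E = 5 + B E$)
$P{\left(13,10 \right)} \left(-156\right) + \frac{A{\left(4 \right)}}{-93} = \left(5 + 10 \cdot 13\right) \left(-156\right) - \frac{2}{-93} = \left(5 + 130\right) \left(-156\right) - - \frac{2}{93} = 135 \left(-156\right) + \frac{2}{93} = -21060 + \frac{2}{93} = - \frac{1958578}{93}$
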